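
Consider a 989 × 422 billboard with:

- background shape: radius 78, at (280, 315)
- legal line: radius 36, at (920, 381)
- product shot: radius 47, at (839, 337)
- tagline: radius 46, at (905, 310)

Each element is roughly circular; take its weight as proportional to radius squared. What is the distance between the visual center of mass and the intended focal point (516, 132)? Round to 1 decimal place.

≈ 200.8

Weights ∝ r²: background shape 78² = 6084, legal line 36² = 1296, product shot 47² = 2209, tagline 46² = 2116; Σw = 11705.
Σw·x = 6084·280 + 1296·920 + 2209·839 + 2116·905 = 6664171, so x̄ = 6664171/11705 ≈ 569.34.
Σw·y = 6084·315 + 1296·381 + 2209·337 + 2116·310 = 3810629, so ȳ = 3810629/11705 ≈ 325.56.
From (516, 132): dx = 53.34, dy = 193.56, so the distance is √(dx²+dy²) ≈ 200.77.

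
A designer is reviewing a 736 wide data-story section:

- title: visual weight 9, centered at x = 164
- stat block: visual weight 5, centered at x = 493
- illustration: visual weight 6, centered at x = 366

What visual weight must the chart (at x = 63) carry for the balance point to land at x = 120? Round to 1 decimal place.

Fixed elements: Σw = 9 + 5 + 6 = 20, Σw·x = 9·164 + 5·493 + 6·366 = 6137.
Set Σw·x/Σw = 120: (6137 + 63w) = 120·(20 + w).
Rearranging, w·(63 − 120) = 120·20 − 6137 = -3737, so w ≈ -3737/-57 = 65.56.

w ≈ 65.6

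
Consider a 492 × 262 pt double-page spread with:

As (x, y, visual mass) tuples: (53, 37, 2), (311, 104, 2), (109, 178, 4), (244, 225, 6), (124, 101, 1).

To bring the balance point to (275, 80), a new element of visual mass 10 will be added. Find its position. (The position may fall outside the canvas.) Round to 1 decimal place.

After adding the new element, total weight = 2 + 2 + 4 + 6 + 1 + 10 = 25.
Along x: (2752 + 10·x) / 25 = 275 (existing moment 2·53 + 2·311 + 4·109 + 6·244 + 1·124 = 2752) ⇒ x = (6875 − 2752) / 10 ≈ 412.30.
Along y: (2445 + 10·y) / 25 = 80 (existing moment 2·37 + 2·104 + 4·178 + 6·225 + 1·101 = 2445) ⇒ y = (2000 − 2445) / 10 ≈ -44.50.

(412.3, -44.5)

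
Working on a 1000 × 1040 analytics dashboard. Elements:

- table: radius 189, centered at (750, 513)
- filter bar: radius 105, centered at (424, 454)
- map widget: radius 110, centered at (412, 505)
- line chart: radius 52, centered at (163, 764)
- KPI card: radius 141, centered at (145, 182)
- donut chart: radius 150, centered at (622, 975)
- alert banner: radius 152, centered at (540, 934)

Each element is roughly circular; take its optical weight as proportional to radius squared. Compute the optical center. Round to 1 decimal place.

Weights ∝ r²: table 189² = 35721, filter bar 105² = 11025, map widget 110² = 12100, line chart 52² = 2704, KPI card 141² = 19881, donut chart 150² = 22500, alert banner 152² = 23104; Σw = 127035.
Σw·x = 66245207; x̄ = 66245207/127035 ≈ 521.47.
Σw·y = 78641557; ȳ = 78641557/127035 ≈ 619.05.

(521.5, 619.1)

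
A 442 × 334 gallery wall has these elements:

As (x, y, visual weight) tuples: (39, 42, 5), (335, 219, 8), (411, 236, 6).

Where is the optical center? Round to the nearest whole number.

Σw = 5 + 8 + 6 = 19.
x-moment: 5·39 + 8·335 + 6·411 = 5341; centroid 5341/19 ≈ 281.11.
y-moment: 5·42 + 8·219 + 6·236 = 3378; centroid 3378/19 ≈ 177.79.

(281, 178)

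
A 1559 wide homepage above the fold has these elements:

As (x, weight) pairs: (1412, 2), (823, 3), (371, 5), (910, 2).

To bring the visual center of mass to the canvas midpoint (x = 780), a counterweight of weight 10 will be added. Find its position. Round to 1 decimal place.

x ≈ 819.2

After adding the counterweight, total weight = 2 + 3 + 5 + 2 + 10 = 22.
x: target moment 22×780 = 17160; current 2·1412 + 3·823 + 5·371 + 2·910 = 8968; the counterweight supplies 8192, so x = 8192/10 ≈ 819.20.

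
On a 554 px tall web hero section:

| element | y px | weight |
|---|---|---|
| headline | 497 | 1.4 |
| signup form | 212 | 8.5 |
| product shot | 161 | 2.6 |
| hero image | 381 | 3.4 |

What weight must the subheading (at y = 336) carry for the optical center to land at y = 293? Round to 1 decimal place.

w ≈ 10.4

Known weights sum to 1.4 + 8.5 + 2.6 + 3.4 = 15.9; their moment is 1.4·497 + 8.5·212 + 2.6·161 + 3.4·381 = 4211.8.
For the centroid to hit 293: (4211.8 + w·336) / (15.9 + w) = 293.
Rearranging, w·(336 − 293) = 293·15.9 − 4211.8 = 446.9, so w ≈ 446.9/43 = 10.39.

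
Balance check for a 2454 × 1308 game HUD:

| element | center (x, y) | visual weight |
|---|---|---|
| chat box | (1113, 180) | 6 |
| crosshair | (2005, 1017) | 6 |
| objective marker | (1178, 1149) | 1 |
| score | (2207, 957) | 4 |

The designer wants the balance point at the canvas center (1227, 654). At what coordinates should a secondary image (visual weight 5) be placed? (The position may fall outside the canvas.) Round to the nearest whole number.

With the secondary image, Σw becomes 6 + 6 + 1 + 4 + 5 = 22.
x: need Σw·x = 22·1227 = 26994. Existing = 6·1113 + 6·2005 + 1·1178 + 4·2207 = 28714. Remainder -1720 / 5 ≈ -344.00.
y: need Σw·y = 22·654 = 14388. Existing = 6·180 + 6·1017 + 1·1149 + 4·957 = 12159. Remainder 2229 / 5 ≈ 445.80.

(-344, 446)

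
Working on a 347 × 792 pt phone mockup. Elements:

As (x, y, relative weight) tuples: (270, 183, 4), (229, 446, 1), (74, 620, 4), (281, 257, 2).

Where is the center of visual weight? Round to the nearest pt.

(197, 379)

Σw = 4 + 1 + 4 + 2 = 11.
x-moment: 4·270 + 1·229 + 4·74 + 2·281 = 2167; centroid 2167/11 ≈ 197.00.
y-moment: 4·183 + 1·446 + 4·620 + 2·257 = 4172; centroid 4172/11 ≈ 379.27.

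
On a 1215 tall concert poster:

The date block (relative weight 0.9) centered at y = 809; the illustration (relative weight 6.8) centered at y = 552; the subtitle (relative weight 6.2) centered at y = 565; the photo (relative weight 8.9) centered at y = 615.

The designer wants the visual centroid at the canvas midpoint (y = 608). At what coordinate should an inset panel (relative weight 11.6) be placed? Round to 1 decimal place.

y ≈ 642.8

With the inset panel, Σw becomes 0.9 + 6.8 + 6.2 + 8.9 + 11.6 = 34.4.
Along y: (13458.2 + 11.6·y) / 34.4 = 608 (existing moment 0.9·809 + 6.8·552 + 6.2·565 + 8.9·615 = 13458.2) ⇒ y = (20915.2 − 13458.2) / 11.6 ≈ 642.84.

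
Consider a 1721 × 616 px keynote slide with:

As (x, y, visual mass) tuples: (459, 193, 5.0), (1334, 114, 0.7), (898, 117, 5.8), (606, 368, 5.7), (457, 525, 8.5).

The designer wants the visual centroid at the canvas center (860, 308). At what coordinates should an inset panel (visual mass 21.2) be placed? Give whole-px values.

New total weight: (5.0 + 0.7 + 5.8 + 5.7 + 8.5) + 21.2 = 46.9.
x: target moment 46.9×860 = 40334.0; current 5.0·459 + 0.7·1334 + 5.8·898 + 5.7·606 + 8.5·457 = 15775.9; the inset panel supplies 24558.1, so x = 24558.1/21.2 ≈ 1158.40.
y: target moment 46.9×308 = 14445.2; current 5.0·193 + 0.7·114 + 5.8·117 + 5.7·368 + 8.5·525 = 8283.5; the inset panel supplies 6161.7, so y = 6161.7/21.2 ≈ 290.65.

(1158, 291)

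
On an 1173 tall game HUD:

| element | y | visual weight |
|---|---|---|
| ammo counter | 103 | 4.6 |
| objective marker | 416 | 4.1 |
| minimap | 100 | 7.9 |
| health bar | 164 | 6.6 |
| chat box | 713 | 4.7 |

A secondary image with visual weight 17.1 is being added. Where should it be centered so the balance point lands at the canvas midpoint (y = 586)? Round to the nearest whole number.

With the secondary image, Σw becomes 4.6 + 4.1 + 7.9 + 6.6 + 4.7 + 17.1 = 45.0.
y: need Σw·y = 45.0·586 = 26370.0. Existing = 4.6·103 + 4.1·416 + 7.9·100 + 6.6·164 + 4.7·713 = 7402.9. Remainder 18967.1 / 17.1 ≈ 1109.19.

y ≈ 1109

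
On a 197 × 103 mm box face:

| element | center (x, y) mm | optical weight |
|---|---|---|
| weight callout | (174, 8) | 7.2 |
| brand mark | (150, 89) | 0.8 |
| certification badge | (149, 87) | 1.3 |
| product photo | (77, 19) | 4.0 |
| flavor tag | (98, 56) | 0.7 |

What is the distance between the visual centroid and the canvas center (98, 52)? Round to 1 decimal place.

≈ 48.6 mm

Total weight = 7.2 + 0.8 + 1.3 + 4.0 + 0.7 = 14.0.
x-moment: 7.2·174 + 0.8·150 + 1.3·149 + 4.0·77 + 0.7·98 = 1943.1; centroid 1943.1/14.0 ≈ 138.79.
y-moment: 7.2·8 + 0.8·89 + 1.3·87 + 4.0·19 + 0.7·56 = 357.1; centroid 357.1/14.0 ≈ 25.51.
Offset from (98, 52): Δx ≈ 40.79, Δy ≈ -26.49; distance = √(Δx² + Δy²) ≈ 48.64.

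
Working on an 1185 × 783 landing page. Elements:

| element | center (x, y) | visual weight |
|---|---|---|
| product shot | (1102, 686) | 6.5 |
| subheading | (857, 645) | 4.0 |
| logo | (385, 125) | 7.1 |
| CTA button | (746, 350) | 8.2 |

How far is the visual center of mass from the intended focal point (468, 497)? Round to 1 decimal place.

≈ 296.2

Weights sum to 6.5 + 4.0 + 7.1 + 8.2 = 25.8.
x-moment: 6.5·1102 + 4.0·857 + 7.1·385 + 8.2·746 = 19441.7; centroid 19441.7/25.8 ≈ 753.55.
y-moment: 6.5·686 + 4.0·645 + 7.1·125 + 8.2·350 = 10796.5; centroid 10796.5/25.8 ≈ 418.47.
Offset from (468, 497): Δx ≈ 285.55, Δy ≈ -78.53; distance = √(Δx² + Δy²) ≈ 296.16.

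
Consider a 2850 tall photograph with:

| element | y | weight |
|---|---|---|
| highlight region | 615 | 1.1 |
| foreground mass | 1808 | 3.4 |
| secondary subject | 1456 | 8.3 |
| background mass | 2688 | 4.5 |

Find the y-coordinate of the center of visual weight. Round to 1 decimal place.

y ≈ 1792.2

Weights sum to 1.1 + 3.4 + 8.3 + 4.5 = 17.3.
Σw·y = 1.1·615 + 3.4·1808 + 8.3·1456 + 4.5·2688 = 31004.5, so ȳ = 31004.5/17.3 ≈ 1792.17.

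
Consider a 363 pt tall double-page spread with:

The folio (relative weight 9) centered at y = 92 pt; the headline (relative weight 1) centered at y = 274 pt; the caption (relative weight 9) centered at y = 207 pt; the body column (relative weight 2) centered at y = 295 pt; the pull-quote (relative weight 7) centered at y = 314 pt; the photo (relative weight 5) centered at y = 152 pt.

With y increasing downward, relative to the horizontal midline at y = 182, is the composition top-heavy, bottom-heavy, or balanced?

Weights sum to 9 + 1 + 9 + 2 + 7 + 5 = 33.
y-moment: 9·92 + 1·274 + 9·207 + 2·295 + 7·314 + 5·152 = 6513; centroid 6513/33 ≈ 197.36.
Since 197.4 is below (larger y than) 182, the composition reads bottom-heavy.

bottom-heavy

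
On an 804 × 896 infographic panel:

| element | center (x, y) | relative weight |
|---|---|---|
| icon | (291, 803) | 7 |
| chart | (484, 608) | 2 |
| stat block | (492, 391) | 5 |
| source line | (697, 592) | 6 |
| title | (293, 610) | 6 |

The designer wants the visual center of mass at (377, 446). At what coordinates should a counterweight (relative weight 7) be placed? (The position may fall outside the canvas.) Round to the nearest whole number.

With the counterweight, Σw becomes 7 + 2 + 5 + 6 + 6 + 7 = 33.
x: need Σw·x = 33·377 = 12441. Existing = 7·291 + 2·484 + 5·492 + 6·697 + 6·293 = 11405. Remainder 1036 / 7 ≈ 148.00.
y: need Σw·y = 33·446 = 14718. Existing = 7·803 + 2·608 + 5·391 + 6·592 + 6·610 = 16004. Remainder -1286 / 7 ≈ -183.71.

(148, -184)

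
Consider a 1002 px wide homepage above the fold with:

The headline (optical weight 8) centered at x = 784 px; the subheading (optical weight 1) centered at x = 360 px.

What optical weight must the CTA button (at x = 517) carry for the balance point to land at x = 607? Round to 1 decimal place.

Fixed elements: Σw = 8 + 1 = 9, Σw·x = 8·784 + 1·360 = 6632.
For the centroid to hit 607: (6632 + w·517) / (9 + w) = 607.
Solving: w = (607·9 − 6632) / (517 − 607) = -1169 / -90 ≈ 12.99.

w ≈ 13.0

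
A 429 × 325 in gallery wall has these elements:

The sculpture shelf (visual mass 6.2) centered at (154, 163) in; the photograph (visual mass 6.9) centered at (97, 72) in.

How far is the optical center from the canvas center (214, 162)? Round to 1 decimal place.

Total weight = 6.2 + 6.9 = 13.1.
Σw·x = 6.2·154 + 6.9·97 = 1624.1, so x̄ = 1624.1/13.1 ≈ 123.98.
Σw·y = 6.2·163 + 6.9·72 = 1507.4, so ȳ = 1507.4/13.1 ≈ 115.07.
Offset from (214, 162): Δx ≈ -90.02, Δy ≈ -46.93; distance = √(Δx² + Δy²) ≈ 101.52.

≈ 101.5 in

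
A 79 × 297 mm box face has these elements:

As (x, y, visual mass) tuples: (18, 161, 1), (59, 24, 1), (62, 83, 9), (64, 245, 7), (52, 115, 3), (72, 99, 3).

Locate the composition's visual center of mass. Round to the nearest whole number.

(61, 137)

Σw = 1 + 1 + 9 + 7 + 3 + 3 = 24.
Σw·x = 1455; x̄ = 1455/24 ≈ 60.62.
Σw·y = 3289; ȳ = 3289/24 ≈ 137.04.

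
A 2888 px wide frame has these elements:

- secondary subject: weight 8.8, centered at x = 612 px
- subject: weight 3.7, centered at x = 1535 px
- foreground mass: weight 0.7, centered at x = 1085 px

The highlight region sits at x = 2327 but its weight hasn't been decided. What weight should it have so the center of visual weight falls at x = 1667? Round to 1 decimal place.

Fixed elements: Σw = 8.8 + 3.7 + 0.7 = 13.2, Σw·x = 8.8·612 + 3.7·1535 + 0.7·1085 = 11824.6.
Balance at x = 1667 requires (11824.6 + w·2327) / (13.2 + w) = 1667.
Rearranging, w·(2327 − 1667) = 1667·13.2 − 11824.6 = 10179.8, so w ≈ 10179.8/660 = 15.42.

w ≈ 15.4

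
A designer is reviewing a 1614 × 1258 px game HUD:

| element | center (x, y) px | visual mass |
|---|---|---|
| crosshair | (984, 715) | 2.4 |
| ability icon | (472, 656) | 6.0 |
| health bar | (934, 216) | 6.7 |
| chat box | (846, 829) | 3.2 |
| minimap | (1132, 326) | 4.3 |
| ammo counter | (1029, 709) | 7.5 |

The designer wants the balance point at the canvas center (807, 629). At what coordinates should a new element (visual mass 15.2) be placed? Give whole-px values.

(646, 791)

New total weight: (2.4 + 6.0 + 6.7 + 3.2 + 4.3 + 7.5) + 15.2 = 45.3.
x: need Σw·x = 45.3·807 = 36557.1. Existing = 2.4·984 + 6.0·472 + 6.7·934 + 3.2·846 + 4.3·1132 + 7.5·1029 = 26743.7. Remainder 9813.4 / 15.2 ≈ 645.62.
y: need Σw·y = 45.3·629 = 28493.7. Existing = 2.4·715 + 6.0·656 + 6.7·216 + 3.2·829 + 4.3·326 + 7.5·709 = 16471.3. Remainder 12022.4 / 15.2 ≈ 790.95.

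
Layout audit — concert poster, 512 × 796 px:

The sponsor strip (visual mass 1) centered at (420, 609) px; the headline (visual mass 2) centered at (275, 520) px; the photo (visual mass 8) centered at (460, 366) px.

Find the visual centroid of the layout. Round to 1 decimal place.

(422.7, 416.1)

Weights sum to 1 + 2 + 8 = 11.
x-moment: 1·420 + 2·275 + 8·460 = 4650; centroid 4650/11 ≈ 422.73.
y-moment: 1·609 + 2·520 + 8·366 = 4577; centroid 4577/11 ≈ 416.09.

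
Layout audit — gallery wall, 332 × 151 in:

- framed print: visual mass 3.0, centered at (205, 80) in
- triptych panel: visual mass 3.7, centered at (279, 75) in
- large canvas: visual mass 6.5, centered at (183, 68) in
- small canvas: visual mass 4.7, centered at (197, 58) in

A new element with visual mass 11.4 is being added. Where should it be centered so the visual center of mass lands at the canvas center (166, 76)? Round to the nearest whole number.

New total weight: (3.0 + 3.7 + 6.5 + 4.7) + 11.4 = 29.3.
x: target moment 29.3×166 = 4863.8; current 3.0·205 + 3.7·279 + 6.5·183 + 4.7·197 = 3762.7; the new element supplies 1101.1, so x = 1101.1/11.4 ≈ 96.59.
y: target moment 29.3×76 = 2226.8; current 3.0·80 + 3.7·75 + 6.5·68 + 4.7·58 = 1232.1; the new element supplies 994.7, so y = 994.7/11.4 ≈ 87.25.

(97, 87)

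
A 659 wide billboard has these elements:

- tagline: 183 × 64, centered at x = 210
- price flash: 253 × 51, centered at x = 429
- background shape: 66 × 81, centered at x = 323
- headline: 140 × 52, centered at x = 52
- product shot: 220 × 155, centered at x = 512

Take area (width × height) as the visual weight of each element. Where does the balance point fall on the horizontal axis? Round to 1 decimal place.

Taking area as weight: tagline 183·64 = 11712, price flash 253·51 = 12903, background shape 66·81 = 5346, headline 140·52 = 7280, product shot 220·155 = 34100. Sum 71341.
Σw·x = 11712·210 + 12903·429 + 5346·323 + 7280·52 + 34100·512 = 27559425, so x̄ = 27559425/71341 ≈ 386.31.

x ≈ 386.3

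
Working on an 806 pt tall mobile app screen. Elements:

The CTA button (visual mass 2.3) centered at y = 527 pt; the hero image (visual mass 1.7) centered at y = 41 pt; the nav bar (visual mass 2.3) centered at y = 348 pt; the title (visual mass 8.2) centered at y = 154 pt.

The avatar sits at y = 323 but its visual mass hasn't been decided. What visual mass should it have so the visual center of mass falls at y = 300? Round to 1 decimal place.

w ≈ 43.7

Fixed elements: Σw = 2.3 + 1.7 + 2.3 + 8.2 = 14.5, Σw·y = 2.3·527 + 1.7·41 + 2.3·348 + 8.2·154 = 3345.0.
For the centroid to hit 300: (3345.0 + w·323) / (14.5 + w) = 300.
Rearranging, w·(323 − 300) = 300·14.5 − 3345.0 = 1005.0, so w ≈ 1005.0/23 = 43.70.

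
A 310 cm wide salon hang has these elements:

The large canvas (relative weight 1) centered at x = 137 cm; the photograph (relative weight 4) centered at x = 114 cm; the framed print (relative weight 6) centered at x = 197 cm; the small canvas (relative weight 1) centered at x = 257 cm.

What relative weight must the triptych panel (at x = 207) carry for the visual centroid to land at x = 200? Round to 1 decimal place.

w ≈ 52.6

Fixed elements: Σw = 1 + 4 + 6 + 1 = 12, Σw·x = 1·137 + 4·114 + 6·197 + 1·257 = 2032.
Balance at x = 200 requires (2032 + w·207) / (12 + w) = 200.
So w = (200·12 − 2032)/(207 − 200) = 368/7 ≈ 52.57.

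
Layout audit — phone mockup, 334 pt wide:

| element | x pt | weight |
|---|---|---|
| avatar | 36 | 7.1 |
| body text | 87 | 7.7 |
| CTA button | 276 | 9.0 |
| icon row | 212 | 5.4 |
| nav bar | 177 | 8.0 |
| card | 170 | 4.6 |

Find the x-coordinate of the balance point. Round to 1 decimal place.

x ≈ 161.5

Total weight = 7.1 + 7.7 + 9.0 + 5.4 + 8.0 + 4.6 = 41.8.
Σw·x = 7.1·36 + 7.7·87 + 9.0·276 + 5.4·212 + 8.0·177 + 4.6·170 = 6752.3, so x̄ = 6752.3/41.8 ≈ 161.54.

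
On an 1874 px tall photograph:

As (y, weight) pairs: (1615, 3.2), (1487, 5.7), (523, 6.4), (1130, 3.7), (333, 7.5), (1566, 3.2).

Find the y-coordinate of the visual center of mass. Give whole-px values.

y ≈ 966

Σw = 3.2 + 5.7 + 6.4 + 3.7 + 7.5 + 3.2 = 29.7.
y: moment 28680.8 / weight 29.7 ≈ 965.68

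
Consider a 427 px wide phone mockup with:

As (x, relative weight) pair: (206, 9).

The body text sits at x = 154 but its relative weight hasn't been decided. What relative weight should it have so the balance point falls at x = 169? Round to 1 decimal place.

The single fixed element contributes weight 9, moment 9·206 = 1854.
For the centroid to hit 169: (1854 + w·154) / (9 + w) = 169.
So w = (169·9 − 1854)/(154 − 169) = -333/-15 ≈ 22.20.

w ≈ 22.2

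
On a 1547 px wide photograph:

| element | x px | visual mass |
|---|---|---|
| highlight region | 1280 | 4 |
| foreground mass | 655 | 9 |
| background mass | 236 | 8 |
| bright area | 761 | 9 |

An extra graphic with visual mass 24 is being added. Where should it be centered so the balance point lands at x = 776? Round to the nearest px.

With the extra graphic, Σw becomes 4 + 9 + 8 + 9 + 24 = 54.
Along x: (19752 + 24·x) / 54 = 776 (existing moment 4·1280 + 9·655 + 8·236 + 9·761 = 19752) ⇒ x = (41904 − 19752) / 24 ≈ 923.00.

x ≈ 923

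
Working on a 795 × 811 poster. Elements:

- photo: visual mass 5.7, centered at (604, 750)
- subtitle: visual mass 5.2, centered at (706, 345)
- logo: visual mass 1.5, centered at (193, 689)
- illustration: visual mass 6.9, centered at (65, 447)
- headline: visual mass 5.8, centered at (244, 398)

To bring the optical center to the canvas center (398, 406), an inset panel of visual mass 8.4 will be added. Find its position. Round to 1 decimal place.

New total weight: (5.7 + 5.2 + 1.5 + 6.9 + 5.8) + 8.4 = 33.5.
x: need Σw·x = 33.5·398 = 13333.0. Existing = 5.7·604 + 5.2·706 + 1.5·193 + 6.9·65 + 5.8·244 = 9267.2. Remainder 4065.8 / 8.4 ≈ 484.02.
y: need Σw·y = 33.5·406 = 13601.0. Existing = 5.7·750 + 5.2·345 + 1.5·689 + 6.9·447 + 5.8·398 = 12495.2. Remainder 1105.8 / 8.4 ≈ 131.64.

(484.0, 131.6)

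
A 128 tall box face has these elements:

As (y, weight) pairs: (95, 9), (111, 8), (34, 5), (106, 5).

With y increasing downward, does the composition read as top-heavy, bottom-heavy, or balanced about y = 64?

bottom-heavy

Weights sum to 9 + 8 + 5 + 5 = 27.
y: (9·95 + 8·111 + 5·34 + 5·106) / 27 = 2443 / 27 ≈ 90.48
90.5 lies below (larger y than) the midline 64, so the layout is bottom-heavy.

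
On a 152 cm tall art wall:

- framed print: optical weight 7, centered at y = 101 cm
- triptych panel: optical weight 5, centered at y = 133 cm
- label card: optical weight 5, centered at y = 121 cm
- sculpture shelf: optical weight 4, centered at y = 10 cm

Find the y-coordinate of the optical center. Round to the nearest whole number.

y ≈ 96

Σw = 7 + 5 + 5 + 4 = 21.
y: (7·101 + 5·133 + 5·121 + 4·10) / 21 = 2017 / 21 ≈ 96.05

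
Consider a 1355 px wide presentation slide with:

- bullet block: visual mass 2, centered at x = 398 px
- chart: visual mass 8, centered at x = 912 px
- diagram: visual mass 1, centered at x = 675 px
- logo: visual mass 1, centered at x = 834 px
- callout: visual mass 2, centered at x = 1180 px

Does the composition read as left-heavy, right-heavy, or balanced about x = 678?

Σw = 2 + 8 + 1 + 1 + 2 = 14.
Σw·x = 2·398 + 8·912 + 1·675 + 1·834 + 2·1180 = 11961, so x̄ = 11961/14 ≈ 854.36.
854.4 vs midline 678 → right-heavy.

right-heavy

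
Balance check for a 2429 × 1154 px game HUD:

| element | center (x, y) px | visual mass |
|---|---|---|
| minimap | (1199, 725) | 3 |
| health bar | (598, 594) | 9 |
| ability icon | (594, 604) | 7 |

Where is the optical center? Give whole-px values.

(691, 618)

Total weight = 3 + 9 + 7 = 19.
x-moment: 3·1199 + 9·598 + 7·594 = 13137; centroid 13137/19 ≈ 691.42.
y-moment: 3·725 + 9·594 + 7·604 = 11749; centroid 11749/19 ≈ 618.37.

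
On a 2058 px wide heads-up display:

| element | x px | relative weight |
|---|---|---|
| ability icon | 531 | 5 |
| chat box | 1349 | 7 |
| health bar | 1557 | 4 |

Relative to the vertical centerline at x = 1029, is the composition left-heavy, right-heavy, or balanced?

Total weight = 5 + 7 + 4 = 16.
Σw·x = 5·531 + 7·1349 + 4·1557 = 18326, so x̄ = 18326/16 ≈ 1145.38.
1145.4 vs midline 1029 → right-heavy.

right-heavy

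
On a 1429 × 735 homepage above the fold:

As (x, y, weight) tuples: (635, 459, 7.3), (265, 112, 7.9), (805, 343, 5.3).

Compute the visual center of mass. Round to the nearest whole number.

(536, 295)

Weights sum to 7.3 + 7.9 + 5.3 = 20.5.
x-moment: 7.3·635 + 7.9·265 + 5.3·805 = 10995.5; centroid 10995.5/20.5 ≈ 536.37.
y-moment: 7.3·459 + 7.9·112 + 5.3·343 = 6053.4; centroid 6053.4/20.5 ≈ 295.29.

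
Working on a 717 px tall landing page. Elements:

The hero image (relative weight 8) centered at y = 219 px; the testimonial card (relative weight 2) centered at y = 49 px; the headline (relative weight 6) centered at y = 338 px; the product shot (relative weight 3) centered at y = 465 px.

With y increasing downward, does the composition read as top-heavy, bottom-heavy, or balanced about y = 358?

top-heavy

Weights sum to 8 + 2 + 6 + 3 = 19.
y-moment: 8·219 + 2·49 + 6·338 + 3·465 = 5273; centroid 5273/19 ≈ 277.53.
277.5 lies above (smaller y than) the midline 358, so the layout is top-heavy.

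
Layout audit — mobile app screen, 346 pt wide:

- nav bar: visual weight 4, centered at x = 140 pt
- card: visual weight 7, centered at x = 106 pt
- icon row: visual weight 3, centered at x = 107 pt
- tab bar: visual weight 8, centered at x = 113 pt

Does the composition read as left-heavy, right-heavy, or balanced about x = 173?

left-heavy

Σw = 4 + 7 + 3 + 8 = 22.
Σw·x = 4·140 + 7·106 + 3·107 + 8·113 = 2527, so x̄ = 2527/22 ≈ 114.86.
114.9 vs midline 173 → left-heavy.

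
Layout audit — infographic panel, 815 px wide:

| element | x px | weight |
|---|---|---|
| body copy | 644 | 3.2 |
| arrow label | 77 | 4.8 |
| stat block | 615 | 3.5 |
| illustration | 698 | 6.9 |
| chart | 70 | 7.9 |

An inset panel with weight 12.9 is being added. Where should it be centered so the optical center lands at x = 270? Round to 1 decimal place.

New total weight: (3.2 + 4.8 + 3.5 + 6.9 + 7.9) + 12.9 = 39.2.
x: need Σw·x = 39.2·270 = 10584.0. Existing = 3.2·644 + 4.8·77 + 3.5·615 + 6.9·698 + 7.9·70 = 9952.1. Remainder 631.9 / 12.9 ≈ 48.98.

x ≈ 49.0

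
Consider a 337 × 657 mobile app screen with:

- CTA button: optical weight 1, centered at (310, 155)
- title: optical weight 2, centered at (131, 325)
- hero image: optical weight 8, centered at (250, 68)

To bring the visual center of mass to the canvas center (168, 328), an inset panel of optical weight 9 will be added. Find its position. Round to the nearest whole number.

(88, 579)

New total weight: (1 + 2 + 8) + 9 = 20.
Along x: (2572 + 9·x) / 20 = 168 (existing moment 1·310 + 2·131 + 8·250 = 2572) ⇒ x = (3360 − 2572) / 9 ≈ 87.56.
Along y: (1349 + 9·y) / 20 = 328 (existing moment 1·155 + 2·325 + 8·68 = 1349) ⇒ y = (6560 − 1349) / 9 ≈ 579.00.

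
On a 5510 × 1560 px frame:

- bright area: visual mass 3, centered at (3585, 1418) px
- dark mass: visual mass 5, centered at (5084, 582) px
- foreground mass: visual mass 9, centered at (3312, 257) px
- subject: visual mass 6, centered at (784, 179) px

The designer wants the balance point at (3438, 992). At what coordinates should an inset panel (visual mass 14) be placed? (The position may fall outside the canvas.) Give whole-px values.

New total weight: (3 + 5 + 9 + 6) + 14 = 37.
x: need Σw·x = 37·3438 = 127206. Existing = 3·3585 + 5·5084 + 9·3312 + 6·784 = 70687. Remainder 56519 / 14 ≈ 4037.07.
y: need Σw·y = 37·992 = 36704. Existing = 3·1418 + 5·582 + 9·257 + 6·179 = 10551. Remainder 26153 / 14 ≈ 1868.07.

(4037, 1868)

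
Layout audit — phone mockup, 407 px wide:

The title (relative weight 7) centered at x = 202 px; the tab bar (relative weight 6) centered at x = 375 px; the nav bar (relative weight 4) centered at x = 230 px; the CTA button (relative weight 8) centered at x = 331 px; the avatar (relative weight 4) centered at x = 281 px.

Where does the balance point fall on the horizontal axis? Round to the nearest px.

x ≈ 288

Total weight = 7 + 6 + 4 + 8 + 4 = 29.
Σw·x = 7·202 + 6·375 + 4·230 + 8·331 + 4·281 = 8356, so x̄ = 8356/29 ≈ 288.14.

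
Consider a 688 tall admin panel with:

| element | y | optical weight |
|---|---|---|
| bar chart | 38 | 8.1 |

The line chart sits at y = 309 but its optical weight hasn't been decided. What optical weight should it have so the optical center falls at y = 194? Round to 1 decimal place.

w ≈ 11.0

Known: weight 8.1 with moment 8.1·38 = 307.8.
For the centroid to hit 194: (307.8 + w·309) / (8.1 + w) = 194.
So w = (194·8.1 − 307.8)/(309 − 194) = 1263.6/115 ≈ 10.99.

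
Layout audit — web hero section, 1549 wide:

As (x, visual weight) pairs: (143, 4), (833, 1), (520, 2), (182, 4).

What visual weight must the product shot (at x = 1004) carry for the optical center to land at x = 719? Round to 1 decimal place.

Known weights sum to 4 + 1 + 2 + 4 = 11; their moment is 4·143 + 1·833 + 2·520 + 4·182 = 3173.
For the centroid to hit 719: (3173 + w·1004) / (11 + w) = 719.
Rearranging, w·(1004 − 719) = 719·11 − 3173 = 4736, so w ≈ 4736/285 = 16.62.

w ≈ 16.6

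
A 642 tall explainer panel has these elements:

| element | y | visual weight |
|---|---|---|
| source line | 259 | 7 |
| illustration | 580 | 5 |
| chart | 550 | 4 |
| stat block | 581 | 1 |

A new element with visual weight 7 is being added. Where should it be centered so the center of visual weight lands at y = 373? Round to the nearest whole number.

y ≈ 208

New total weight: (7 + 5 + 4 + 1) + 7 = 24.
Along y: (7494 + 7·y) / 24 = 373 (existing moment 7·259 + 5·580 + 4·550 + 1·581 = 7494) ⇒ y = (8952 − 7494) / 7 ≈ 208.29.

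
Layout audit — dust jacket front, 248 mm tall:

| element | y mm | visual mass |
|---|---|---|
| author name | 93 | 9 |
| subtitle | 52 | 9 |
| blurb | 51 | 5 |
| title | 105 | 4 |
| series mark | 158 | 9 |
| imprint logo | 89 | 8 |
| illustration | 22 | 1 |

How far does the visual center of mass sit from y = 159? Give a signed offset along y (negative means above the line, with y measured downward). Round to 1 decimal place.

Total weight = 9 + 9 + 5 + 4 + 9 + 8 + 1 = 45.
Σw·y = 9·93 + 9·52 + 5·51 + 4·105 + 9·158 + 8·89 + 1·22 = 4136, so ȳ = 4136/45 ≈ 91.91.
Against y = 159, that's 91.91 − 159 = -67.09.

≈ -67.1 mm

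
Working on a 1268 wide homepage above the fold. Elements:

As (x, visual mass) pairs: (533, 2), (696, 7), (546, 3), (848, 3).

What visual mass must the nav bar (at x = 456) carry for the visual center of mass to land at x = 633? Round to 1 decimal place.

Fixed elements: Σw = 2 + 7 + 3 + 3 = 15, Σw·x = 2·533 + 7·696 + 3·546 + 3·848 = 10120.
Set Σw·x/Σw = 633: (10120 + 456w) = 633·(15 + w).
Rearranging, w·(456 − 633) = 633·15 − 10120 = -625, so w ≈ -625/-177 = 3.53.

w ≈ 3.5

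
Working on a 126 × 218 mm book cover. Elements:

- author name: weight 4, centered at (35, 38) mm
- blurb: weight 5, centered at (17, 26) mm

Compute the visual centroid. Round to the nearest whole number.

Total weight = 4 + 5 = 9.
x: (4·35 + 5·17) / 9 = 225 / 9 ≈ 25.00
y: (4·38 + 5·26) / 9 = 282 / 9 ≈ 31.33

(25, 31)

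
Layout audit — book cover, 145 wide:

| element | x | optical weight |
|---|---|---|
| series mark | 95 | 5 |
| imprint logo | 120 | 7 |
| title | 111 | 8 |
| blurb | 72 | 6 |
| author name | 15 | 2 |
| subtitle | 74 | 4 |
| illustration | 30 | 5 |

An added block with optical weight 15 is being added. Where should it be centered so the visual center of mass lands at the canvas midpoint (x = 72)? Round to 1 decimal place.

After adding the added block, total weight = 5 + 7 + 8 + 6 + 2 + 4 + 5 + 15 = 52.
Along x: (3111 + 15·x) / 52 = 72 (existing moment 5·95 + 7·120 + 8·111 + 6·72 + 2·15 + 4·74 + 5·30 = 3111) ⇒ x = (3744 − 3111) / 15 ≈ 42.20.

x ≈ 42.2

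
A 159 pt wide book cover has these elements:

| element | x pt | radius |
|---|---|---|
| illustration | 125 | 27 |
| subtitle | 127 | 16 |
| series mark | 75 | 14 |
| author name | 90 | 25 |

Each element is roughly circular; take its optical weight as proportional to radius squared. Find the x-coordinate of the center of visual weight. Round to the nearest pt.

Weights ∝ r²: illustration 27² = 729, subtitle 16² = 256, series mark 14² = 196, author name 25² = 625; Σw = 1806.
x-moment: 729·125 + 256·127 + 196·75 + 625·90 = 194587; centroid 194587/1806 ≈ 107.74.

x ≈ 108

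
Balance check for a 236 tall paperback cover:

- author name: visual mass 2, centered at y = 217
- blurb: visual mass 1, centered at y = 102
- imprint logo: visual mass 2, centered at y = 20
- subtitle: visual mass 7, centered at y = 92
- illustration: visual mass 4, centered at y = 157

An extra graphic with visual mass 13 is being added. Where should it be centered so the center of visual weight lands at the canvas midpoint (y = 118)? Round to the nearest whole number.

New total weight: (2 + 1 + 2 + 7 + 4) + 13 = 29.
y: target moment 29×118 = 3422; current 2·217 + 1·102 + 2·20 + 7·92 + 4·157 = 1848; the extra graphic supplies 1574, so y = 1574/13 ≈ 121.08.

y ≈ 121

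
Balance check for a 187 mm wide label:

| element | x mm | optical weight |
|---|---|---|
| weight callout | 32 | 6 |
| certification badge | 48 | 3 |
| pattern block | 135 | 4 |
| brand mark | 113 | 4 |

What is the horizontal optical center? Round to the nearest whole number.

x ≈ 78

Weights sum to 6 + 3 + 4 + 4 = 17.
Σw·x = 6·32 + 3·48 + 4·135 + 4·113 = 1328, so x̄ = 1328/17 ≈ 78.12.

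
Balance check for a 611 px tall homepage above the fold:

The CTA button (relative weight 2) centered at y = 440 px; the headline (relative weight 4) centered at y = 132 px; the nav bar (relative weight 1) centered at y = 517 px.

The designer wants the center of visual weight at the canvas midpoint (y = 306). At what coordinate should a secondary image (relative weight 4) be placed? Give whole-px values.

y ≈ 360

With the secondary image, Σw becomes 2 + 4 + 1 + 4 = 11.
y: need Σw·y = 11·306 = 3366. Existing = 2·440 + 4·132 + 1·517 = 1925. Remainder 1441 / 4 ≈ 360.25.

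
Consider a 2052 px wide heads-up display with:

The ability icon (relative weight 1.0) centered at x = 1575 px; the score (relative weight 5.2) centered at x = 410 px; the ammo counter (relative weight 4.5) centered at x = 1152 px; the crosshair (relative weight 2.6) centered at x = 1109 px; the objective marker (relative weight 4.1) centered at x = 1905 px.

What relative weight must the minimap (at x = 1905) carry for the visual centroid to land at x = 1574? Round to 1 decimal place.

Existing Σw = 17.4 (1.0 + 5.2 + 4.5 + 2.6 + 4.1); existing moment 1.0·1575 + 5.2·410 + 4.5·1152 + 2.6·1109 + 4.1·1905 = 19584.9.
For the centroid to hit 1574: (19584.9 + w·1905) / (17.4 + w) = 1574.
So w = (1574·17.4 − 19584.9)/(1905 − 1574) = 7802.7/331 ≈ 23.57.

w ≈ 23.6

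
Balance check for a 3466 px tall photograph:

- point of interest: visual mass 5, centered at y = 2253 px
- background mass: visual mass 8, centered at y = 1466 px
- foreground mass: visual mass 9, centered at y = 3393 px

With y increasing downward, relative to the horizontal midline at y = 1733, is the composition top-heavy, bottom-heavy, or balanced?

Weights sum to 5 + 8 + 9 = 22.
y-moment: 5·2253 + 8·1466 + 9·3393 = 53530; centroid 53530/22 ≈ 2433.18.
Since 2433.2 is below (larger y than) 1733, the composition reads bottom-heavy.

bottom-heavy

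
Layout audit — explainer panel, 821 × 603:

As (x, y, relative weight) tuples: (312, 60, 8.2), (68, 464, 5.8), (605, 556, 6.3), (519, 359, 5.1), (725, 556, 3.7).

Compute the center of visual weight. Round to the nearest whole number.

(416, 363)

Weights sum to 8.2 + 5.8 + 6.3 + 5.1 + 3.7 = 29.1.
x-moment: 8.2·312 + 5.8·68 + 6.3·605 + 5.1·519 + 3.7·725 = 12093.7; centroid 12093.7/29.1 ≈ 415.59.
y-moment: 8.2·60 + 5.8·464 + 6.3·556 + 5.1·359 + 3.7·556 = 10574.1; centroid 10574.1/29.1 ≈ 363.37.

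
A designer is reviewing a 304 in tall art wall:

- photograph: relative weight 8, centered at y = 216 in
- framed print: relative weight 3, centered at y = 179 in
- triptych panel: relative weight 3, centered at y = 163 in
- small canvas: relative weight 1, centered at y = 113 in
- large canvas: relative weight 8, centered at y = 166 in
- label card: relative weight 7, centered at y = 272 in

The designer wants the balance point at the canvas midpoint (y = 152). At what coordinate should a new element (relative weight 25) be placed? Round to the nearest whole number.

New total weight: (8 + 3 + 3 + 1 + 8 + 7) + 25 = 55.
Along y: (6099 + 25·y) / 55 = 152 (existing moment 8·216 + 3·179 + 3·163 + 1·113 + 8·166 + 7·272 = 6099) ⇒ y = (8360 − 6099) / 25 ≈ 90.44.

y ≈ 90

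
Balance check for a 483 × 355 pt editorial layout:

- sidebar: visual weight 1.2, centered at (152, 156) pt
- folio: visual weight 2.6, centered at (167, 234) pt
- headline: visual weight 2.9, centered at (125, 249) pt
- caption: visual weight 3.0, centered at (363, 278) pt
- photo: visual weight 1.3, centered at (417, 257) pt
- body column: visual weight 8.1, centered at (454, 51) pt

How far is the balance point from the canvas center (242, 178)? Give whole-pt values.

Σw = 1.2 + 2.6 + 2.9 + 3.0 + 1.3 + 8.1 = 19.1.
x-moment: 1.2·152 + 2.6·167 + 2.9·125 + 3.0·363 + 1.3·417 + 8.1·454 = 6287.6; centroid 6287.6/19.1 ≈ 329.19.
y-moment: 1.2·156 + 2.6·234 + 2.9·249 + 3.0·278 + 1.3·257 + 8.1·51 = 3098.9; centroid 3098.9/19.1 ≈ 162.25.
Offset from (242, 178): Δx ≈ 87.19, Δy ≈ -15.75; distance = √(Δx² + Δy²) ≈ 88.61.

≈ 89 pt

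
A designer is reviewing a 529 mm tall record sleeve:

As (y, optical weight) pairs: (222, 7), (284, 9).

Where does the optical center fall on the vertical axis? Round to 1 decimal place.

y ≈ 256.9

Total weight = 7 + 9 = 16.
y-moment: 7·222 + 9·284 = 4110; centroid 4110/16 ≈ 256.88.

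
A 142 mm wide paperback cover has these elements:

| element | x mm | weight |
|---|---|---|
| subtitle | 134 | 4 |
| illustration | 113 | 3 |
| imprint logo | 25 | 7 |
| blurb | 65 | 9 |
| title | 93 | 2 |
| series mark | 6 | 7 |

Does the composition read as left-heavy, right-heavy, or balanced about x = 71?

left-heavy

Σw = 4 + 3 + 7 + 9 + 2 + 7 = 32.
Σw·x = 4·134 + 3·113 + 7·25 + 9·65 + 2·93 + 7·6 = 1863, so x̄ = 1863/32 ≈ 58.22.
Since 58.2 is left of 71, the composition reads left-heavy.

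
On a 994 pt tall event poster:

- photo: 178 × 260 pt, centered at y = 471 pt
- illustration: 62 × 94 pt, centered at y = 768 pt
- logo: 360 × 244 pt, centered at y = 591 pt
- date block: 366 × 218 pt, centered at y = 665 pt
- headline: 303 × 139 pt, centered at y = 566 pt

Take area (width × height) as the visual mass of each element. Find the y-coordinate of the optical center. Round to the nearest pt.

Areas: photo 178·260 = 46280, illustration 62·94 = 5828, logo 360·244 = 87840, date block 366·218 = 79788, headline 303·139 = 42117. Total weight = 261853.
y: (46280·471 + 5828·768 + 87840·591 + 79788·665 + 42117·566) / 261853 = 155084466 / 261853 ≈ 592.26

y ≈ 592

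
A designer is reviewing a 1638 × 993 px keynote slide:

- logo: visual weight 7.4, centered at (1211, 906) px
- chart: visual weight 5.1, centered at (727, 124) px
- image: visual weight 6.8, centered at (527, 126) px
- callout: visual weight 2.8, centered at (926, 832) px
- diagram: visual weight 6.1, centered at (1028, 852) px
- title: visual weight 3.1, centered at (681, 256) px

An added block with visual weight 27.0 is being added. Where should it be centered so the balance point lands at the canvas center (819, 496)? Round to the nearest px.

(760, 459)

After adding the added block, total weight = 7.4 + 5.1 + 6.8 + 2.8 + 6.1 + 3.1 + 27.0 = 58.3.
x: need Σw·x = 58.3·819 = 47747.7. Existing = 7.4·1211 + 5.1·727 + 6.8·527 + 2.8·926 + 6.1·1028 + 3.1·681 = 27227.4. Remainder 20520.3 / 27.0 ≈ 760.01.
y: need Σw·y = 58.3·496 = 28916.8. Existing = 7.4·906 + 5.1·124 + 6.8·126 + 2.8·832 + 6.1·852 + 3.1·256 = 16514.0. Remainder 12402.8 / 27.0 ≈ 459.36.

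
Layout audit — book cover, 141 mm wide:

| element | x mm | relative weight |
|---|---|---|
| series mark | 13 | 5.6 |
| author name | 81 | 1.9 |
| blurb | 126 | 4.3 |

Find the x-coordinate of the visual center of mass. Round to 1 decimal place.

x ≈ 65.1

Weights sum to 5.6 + 1.9 + 4.3 = 11.8.
x: (5.6·13 + 1.9·81 + 4.3·126) / 11.8 = 768.5 / 11.8 ≈ 65.13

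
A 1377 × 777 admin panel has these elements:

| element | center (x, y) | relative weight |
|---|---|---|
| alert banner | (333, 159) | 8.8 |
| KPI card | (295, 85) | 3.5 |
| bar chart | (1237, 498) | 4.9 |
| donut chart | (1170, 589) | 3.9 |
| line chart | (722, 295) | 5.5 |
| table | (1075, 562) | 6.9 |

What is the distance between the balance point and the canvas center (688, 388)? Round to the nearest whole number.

Σw = 8.8 + 3.5 + 4.9 + 3.9 + 5.5 + 6.9 = 33.5.
x: moment 25975.7 / weight 33.5 ≈ 775.39
y: moment 11934.3 / weight 33.5 ≈ 356.25
Relative to (688, 388): Δ = (87.39, -31.75); |Δ| = √(87.39² + -31.75²) ≈ 92.98.

≈ 93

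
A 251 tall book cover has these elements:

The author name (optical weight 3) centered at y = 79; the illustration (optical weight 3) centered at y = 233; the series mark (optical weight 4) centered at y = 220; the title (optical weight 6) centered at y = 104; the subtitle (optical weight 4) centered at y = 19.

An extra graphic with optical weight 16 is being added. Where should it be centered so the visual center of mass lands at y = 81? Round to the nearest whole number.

y ≈ 25

New total weight: (3 + 3 + 4 + 6 + 4) + 16 = 36.
Along y: (2516 + 16·y) / 36 = 81 (existing moment 3·79 + 3·233 + 4·220 + 6·104 + 4·19 = 2516) ⇒ y = (2916 − 2516) / 16 ≈ 25.00.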